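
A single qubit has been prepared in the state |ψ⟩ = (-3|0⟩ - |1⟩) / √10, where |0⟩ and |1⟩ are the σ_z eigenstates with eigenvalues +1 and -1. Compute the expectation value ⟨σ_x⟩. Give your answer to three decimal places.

0.600

⟨σ_x⟩ = 2 Re(a* b)/(|a|²+|b|²) with a = -3, b = -1.
a* b = 3, so ⟨σ_x⟩ = 6/10.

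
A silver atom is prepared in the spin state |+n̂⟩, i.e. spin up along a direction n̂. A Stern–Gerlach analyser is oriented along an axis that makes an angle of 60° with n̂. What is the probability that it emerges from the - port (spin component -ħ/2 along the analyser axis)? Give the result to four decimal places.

0.2500

For spin-½, the probability of finding spin-up along an axis at angle θ to the initial spin direction is cos²(θ/2); spin-down is sin²(θ/2).
θ = 60°, so P = sin²(30°) ≈ 0.2500.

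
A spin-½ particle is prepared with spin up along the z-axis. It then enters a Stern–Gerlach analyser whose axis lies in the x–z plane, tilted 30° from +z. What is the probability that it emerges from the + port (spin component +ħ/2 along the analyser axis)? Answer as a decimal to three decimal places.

0.933

For spin-½, the probability of finding spin-up along an axis at angle θ to the initial spin direction is cos²(θ/2); spin-down is sin²(θ/2).
θ = 30°, so P = cos²(15°) ≈ 0.933.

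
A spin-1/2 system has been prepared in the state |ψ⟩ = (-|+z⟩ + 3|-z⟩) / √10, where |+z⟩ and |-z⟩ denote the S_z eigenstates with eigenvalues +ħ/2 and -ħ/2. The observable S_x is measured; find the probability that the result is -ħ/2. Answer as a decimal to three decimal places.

|-x⟩ = (|+z⟩ - |-z⟩)/√2, so ⟨-x|ψ⟩ = (-4) / (√2·√10).
P = |-4|² / 20 = 16/20.

0.800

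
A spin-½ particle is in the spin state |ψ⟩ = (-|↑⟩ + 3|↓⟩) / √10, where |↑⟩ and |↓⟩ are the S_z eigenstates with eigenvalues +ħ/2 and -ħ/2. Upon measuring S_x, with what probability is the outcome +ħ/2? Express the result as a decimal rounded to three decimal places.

0.200

|+x⟩ = (|↑⟩ + |↓⟩)/√2, so ⟨+x|ψ⟩ = (2) / (√2·√10).
P = |2|² / 20 = 4/20.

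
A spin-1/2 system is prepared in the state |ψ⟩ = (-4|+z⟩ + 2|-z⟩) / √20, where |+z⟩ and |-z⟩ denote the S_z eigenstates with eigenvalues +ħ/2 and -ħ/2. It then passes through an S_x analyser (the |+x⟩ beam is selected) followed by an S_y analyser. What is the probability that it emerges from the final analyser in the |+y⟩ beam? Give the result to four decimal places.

First analyser (S_x): P(|+x⟩) = |⟨+x|ψ⟩|² = 4/40.
After stage 1 the state is |+x⟩; P(|+y⟩) = |⟨+y|+x⟩|² = 1/2.
Joint probability = 4/40 × 1/2 = 0.0500.

0.0500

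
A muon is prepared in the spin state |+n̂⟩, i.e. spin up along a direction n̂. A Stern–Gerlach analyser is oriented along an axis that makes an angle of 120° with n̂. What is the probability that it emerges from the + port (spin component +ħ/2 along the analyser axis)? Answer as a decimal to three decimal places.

For spin-½, the probability of finding spin-up along an axis at angle θ to the initial spin direction is cos²(θ/2); spin-down is sin²(θ/2).
θ = 120°, so P = cos²(60°) ≈ 0.250.

0.250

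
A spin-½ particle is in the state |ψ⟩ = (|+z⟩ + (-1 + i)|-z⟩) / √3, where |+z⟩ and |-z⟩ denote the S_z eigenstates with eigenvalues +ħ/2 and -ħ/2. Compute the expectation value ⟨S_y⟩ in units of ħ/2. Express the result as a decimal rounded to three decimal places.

⟨σ_y⟩ = 2 Im(a* b)/(|a|²+|b|²) with a = 1, b = (-1 + i).
a* b = (-1 + i), so ⟨σ_y⟩ = 2/3.
⟨S_y⟩ = (ħ/2)·⟨σ_y⟩.

0.667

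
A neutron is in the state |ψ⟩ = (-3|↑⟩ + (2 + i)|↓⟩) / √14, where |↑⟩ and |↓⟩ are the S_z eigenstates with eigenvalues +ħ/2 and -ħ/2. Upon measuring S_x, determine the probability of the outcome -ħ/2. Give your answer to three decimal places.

|-x⟩ = (|↑⟩ - |↓⟩)/√2, so ⟨-x|ψ⟩ = (-5 - i) / (√2·√14).
P = |-5 - i|² / 28 = 26/28.

0.929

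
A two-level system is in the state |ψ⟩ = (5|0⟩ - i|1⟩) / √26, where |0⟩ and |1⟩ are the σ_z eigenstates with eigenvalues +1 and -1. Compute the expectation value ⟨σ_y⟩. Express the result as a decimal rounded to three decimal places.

-0.385

⟨σ_y⟩ = 2 Im(a* b)/(|a|²+|b|²) with a = 5, b = -i.
a* b = -5i, so ⟨σ_y⟩ = -10/26.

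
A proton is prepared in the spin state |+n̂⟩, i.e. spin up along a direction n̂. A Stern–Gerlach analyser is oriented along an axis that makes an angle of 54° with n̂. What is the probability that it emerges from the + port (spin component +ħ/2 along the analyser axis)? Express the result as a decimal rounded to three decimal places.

For spin-½, the probability of finding spin-up along an axis at angle θ to the initial spin direction is cos²(θ/2); spin-down is sin²(θ/2).
θ = 54°, so P = cos²(27°) ≈ 0.794.

0.794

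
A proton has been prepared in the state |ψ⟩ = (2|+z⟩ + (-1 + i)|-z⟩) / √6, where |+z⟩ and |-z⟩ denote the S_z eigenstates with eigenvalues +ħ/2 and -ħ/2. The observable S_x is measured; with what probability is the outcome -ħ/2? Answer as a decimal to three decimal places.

0.833

|-x⟩ = (|+z⟩ - |-z⟩)/√2, so ⟨-x|ψ⟩ = (3 - i) / (√2·√6).
P = |3 - i|² / 12 = 10/12.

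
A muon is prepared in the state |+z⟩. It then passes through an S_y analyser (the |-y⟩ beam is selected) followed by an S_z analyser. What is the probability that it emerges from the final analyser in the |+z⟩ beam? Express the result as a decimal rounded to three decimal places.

First analyser (S_y): from |+z⟩, P(|-y⟩) = 1/2.
After stage 1 the state is |-y⟩; P(|+z⟩) = |⟨+z|-y⟩|² = 1/2.
Joint probability = 1/2 × 1/2 = 0.250.

0.250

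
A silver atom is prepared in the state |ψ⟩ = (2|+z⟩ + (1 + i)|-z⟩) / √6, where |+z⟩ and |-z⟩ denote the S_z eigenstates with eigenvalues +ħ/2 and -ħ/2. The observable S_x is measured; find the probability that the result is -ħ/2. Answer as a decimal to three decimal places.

0.167

|-x⟩ = (|+z⟩ - |-z⟩)/√2, so ⟨-x|ψ⟩ = (1 - i) / (√2·√6).
P = |1 - i|² / 12 = 2/12.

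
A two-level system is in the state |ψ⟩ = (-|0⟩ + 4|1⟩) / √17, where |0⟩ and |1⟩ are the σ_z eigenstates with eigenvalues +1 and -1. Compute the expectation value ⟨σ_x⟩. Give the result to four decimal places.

⟨σ_x⟩ = 2 Re(a* b)/(|a|²+|b|²) with a = -1, b = 4.
a* b = -4, so ⟨σ_x⟩ = -8/17.

-0.4706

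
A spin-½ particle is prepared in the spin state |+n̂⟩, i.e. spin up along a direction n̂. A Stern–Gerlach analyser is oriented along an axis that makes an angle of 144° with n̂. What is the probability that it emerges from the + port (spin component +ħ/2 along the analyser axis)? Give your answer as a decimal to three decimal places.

0.095

For spin-½, the probability of finding spin-up along an axis at angle θ to the initial spin direction is cos²(θ/2); spin-down is sin²(θ/2).
θ = 144°, so P = cos²(72°) ≈ 0.095.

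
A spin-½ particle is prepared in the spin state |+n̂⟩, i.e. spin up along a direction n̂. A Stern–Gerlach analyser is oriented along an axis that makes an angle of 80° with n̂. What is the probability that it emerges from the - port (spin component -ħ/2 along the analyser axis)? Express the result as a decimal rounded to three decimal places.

0.413

For spin-½, the probability of finding spin-up along an axis at angle θ to the initial spin direction is cos²(θ/2); spin-down is sin²(θ/2).
θ = 80°, so P = sin²(40°) ≈ 0.413.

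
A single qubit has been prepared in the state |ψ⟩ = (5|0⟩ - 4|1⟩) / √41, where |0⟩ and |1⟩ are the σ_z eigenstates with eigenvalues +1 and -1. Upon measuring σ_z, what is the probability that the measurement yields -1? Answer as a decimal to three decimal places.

The -1 outcome corresponds to |1⟩. Its amplitude in |ψ⟩ is -4/√41.
P = |-4|² / 41 = 16/41.

0.390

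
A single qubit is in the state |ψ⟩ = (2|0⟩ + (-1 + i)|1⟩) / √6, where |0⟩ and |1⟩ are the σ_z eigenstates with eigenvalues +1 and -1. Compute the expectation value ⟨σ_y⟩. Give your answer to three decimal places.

0.667

⟨σ_y⟩ = 2 Im(a* b)/(|a|²+|b|²) with a = 2, b = (-1 + i).
a* b = (-2 + 2i), so ⟨σ_y⟩ = 4/6.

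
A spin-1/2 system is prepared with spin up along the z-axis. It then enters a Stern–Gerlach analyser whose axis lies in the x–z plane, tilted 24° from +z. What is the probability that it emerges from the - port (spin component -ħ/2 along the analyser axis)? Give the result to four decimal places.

For spin-½, the probability of finding spin-up along an axis at angle θ to the initial spin direction is cos²(θ/2); spin-down is sin²(θ/2).
θ = 24°, so P = sin²(12°) ≈ 0.0432.

0.0432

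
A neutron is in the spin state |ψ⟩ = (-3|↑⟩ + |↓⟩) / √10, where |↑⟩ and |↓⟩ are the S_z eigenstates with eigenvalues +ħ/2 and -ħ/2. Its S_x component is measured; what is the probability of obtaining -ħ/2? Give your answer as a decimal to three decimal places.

0.800

|-x⟩ = (|↑⟩ - |↓⟩)/√2, so ⟨-x|ψ⟩ = (-4) / (√2·√10).
P = |-4|² / 20 = 16/20.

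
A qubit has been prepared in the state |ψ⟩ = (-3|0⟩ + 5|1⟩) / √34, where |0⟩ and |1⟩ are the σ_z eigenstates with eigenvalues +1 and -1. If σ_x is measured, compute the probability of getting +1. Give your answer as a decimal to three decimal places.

0.059

|+x⟩ = (|0⟩ + |1⟩)/√2, so ⟨+x|ψ⟩ = (2) / (√2·√34).
P = |2|² / 68 = 4/68.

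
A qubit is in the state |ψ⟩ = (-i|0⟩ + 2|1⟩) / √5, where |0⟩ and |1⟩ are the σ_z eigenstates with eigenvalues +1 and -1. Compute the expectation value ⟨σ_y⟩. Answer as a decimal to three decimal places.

⟨σ_y⟩ = 2 Im(a* b)/(|a|²+|b|²) with a = -i, b = 2.
a* b = 2i, so ⟨σ_y⟩ = 4/5.

0.800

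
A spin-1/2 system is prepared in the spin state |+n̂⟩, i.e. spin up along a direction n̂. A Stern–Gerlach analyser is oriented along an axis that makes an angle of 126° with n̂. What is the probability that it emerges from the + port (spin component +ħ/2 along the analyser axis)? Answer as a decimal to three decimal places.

For spin-½, the probability of finding spin-up along an axis at angle θ to the initial spin direction is cos²(θ/2); spin-down is sin²(θ/2).
θ = 126°, so P = cos²(63°) ≈ 0.206.

0.206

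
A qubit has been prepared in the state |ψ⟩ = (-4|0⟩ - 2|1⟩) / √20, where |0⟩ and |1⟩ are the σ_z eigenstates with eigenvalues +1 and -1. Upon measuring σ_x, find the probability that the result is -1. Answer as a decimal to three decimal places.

|-x⟩ = (|0⟩ - |1⟩)/√2, so ⟨-x|ψ⟩ = (-2) / (√2·√20).
P = |-2|² / 40 = 4/40.

0.100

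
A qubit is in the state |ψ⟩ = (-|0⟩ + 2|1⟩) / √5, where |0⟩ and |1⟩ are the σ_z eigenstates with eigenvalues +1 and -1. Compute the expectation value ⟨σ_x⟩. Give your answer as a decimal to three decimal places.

⟨σ_x⟩ = 2 Re(a* b)/(|a|²+|b|²) with a = -1, b = 2.
a* b = -2, so ⟨σ_x⟩ = -4/5.

-0.800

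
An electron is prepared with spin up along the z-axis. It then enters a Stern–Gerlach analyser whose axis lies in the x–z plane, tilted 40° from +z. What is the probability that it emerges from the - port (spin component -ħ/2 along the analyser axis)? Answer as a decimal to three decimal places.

0.117

For spin-½, the probability of finding spin-up along an axis at angle θ to the initial spin direction is cos²(θ/2); spin-down is sin²(θ/2).
θ = 40°, so P = sin²(20°) ≈ 0.117.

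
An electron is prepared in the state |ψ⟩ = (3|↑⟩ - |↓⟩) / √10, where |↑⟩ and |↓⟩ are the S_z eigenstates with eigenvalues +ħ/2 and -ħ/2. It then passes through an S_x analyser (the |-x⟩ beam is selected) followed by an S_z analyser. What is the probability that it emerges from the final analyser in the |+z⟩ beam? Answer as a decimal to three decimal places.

First analyser (S_x): P(|-x⟩) = |⟨-x|ψ⟩|² = 16/20.
After stage 1 the state is |-x⟩; P(|+z⟩) = |⟨+z|-x⟩|² = 1/2.
Joint probability = 16/20 × 1/2 = 0.400.

0.400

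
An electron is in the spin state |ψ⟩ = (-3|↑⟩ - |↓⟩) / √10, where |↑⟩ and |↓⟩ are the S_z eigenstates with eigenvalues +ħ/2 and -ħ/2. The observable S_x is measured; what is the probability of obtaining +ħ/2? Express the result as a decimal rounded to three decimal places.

0.800

|+x⟩ = (|↑⟩ + |↓⟩)/√2, so ⟨+x|ψ⟩ = (-4) / (√2·√10).
P = |-4|² / 20 = 16/20.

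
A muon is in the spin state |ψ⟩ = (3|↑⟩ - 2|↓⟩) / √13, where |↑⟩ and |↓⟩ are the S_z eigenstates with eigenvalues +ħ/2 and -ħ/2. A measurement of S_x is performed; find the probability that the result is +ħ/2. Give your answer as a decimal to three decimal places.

0.038

|+x⟩ = (|↑⟩ + |↓⟩)/√2, so ⟨+x|ψ⟩ = (1) / (√2·√13).
P = |1|² / 26 = 1/26.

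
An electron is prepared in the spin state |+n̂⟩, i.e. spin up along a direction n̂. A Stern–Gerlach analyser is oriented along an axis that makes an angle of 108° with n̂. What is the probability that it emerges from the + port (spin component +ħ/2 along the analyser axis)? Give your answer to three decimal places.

0.345

For spin-½, the probability of finding spin-up along an axis at angle θ to the initial spin direction is cos²(θ/2); spin-down is sin²(θ/2).
θ = 108°, so P = cos²(54°) ≈ 0.345.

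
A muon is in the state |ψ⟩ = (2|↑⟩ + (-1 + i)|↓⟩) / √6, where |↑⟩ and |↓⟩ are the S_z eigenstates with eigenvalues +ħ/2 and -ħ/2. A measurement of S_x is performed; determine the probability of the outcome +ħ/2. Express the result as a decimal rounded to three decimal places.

|+x⟩ = (|↑⟩ + |↓⟩)/√2, so ⟨+x|ψ⟩ = (1 + i) / (√2·√6).
P = |1 + i|² / 12 = 2/12.

0.167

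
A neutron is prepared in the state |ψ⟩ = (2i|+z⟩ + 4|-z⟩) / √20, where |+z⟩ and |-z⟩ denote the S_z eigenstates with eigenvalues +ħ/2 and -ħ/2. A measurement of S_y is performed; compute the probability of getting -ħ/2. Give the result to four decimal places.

|-y⟩ = (|+z⟩ - i|-z⟩)/√2, so ⟨-y|ψ⟩ = (6i) / (√2·√20).
P = |6i|² / 40 = 36/40.

0.9000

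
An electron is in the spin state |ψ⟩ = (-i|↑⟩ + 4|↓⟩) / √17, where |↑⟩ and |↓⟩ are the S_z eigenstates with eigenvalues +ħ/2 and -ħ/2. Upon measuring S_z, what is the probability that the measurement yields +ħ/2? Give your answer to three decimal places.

0.059

The +ħ/2 outcome corresponds to |↑⟩. Its amplitude in |ψ⟩ is -i/√17.
P = |-i|² / 17 = 1/17.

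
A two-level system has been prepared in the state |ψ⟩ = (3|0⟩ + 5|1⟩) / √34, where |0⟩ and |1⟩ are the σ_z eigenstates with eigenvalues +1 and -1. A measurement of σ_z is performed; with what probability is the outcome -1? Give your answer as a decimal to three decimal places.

The -1 outcome corresponds to |1⟩. Its amplitude in |ψ⟩ is 5/√34.
P = |5|² / 34 = 25/34.

0.735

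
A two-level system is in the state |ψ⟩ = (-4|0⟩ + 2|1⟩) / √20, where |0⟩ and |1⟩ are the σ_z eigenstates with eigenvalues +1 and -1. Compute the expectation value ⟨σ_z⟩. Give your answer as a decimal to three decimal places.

0.600

⟨σ_z⟩ = |a|² - |b|² divided by |a|²+|b|², with a, b the |0⟩, |1⟩ amplitudes.
= (16 - 4)/20 = 12/20.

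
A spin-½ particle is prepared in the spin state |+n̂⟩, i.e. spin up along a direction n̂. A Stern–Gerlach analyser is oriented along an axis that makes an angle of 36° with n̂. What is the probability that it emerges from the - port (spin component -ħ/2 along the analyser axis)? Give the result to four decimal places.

0.0955

For spin-½, the probability of finding spin-up along an axis at angle θ to the initial spin direction is cos²(θ/2); spin-down is sin²(θ/2).
θ = 36°, so P = sin²(18°) ≈ 0.0955.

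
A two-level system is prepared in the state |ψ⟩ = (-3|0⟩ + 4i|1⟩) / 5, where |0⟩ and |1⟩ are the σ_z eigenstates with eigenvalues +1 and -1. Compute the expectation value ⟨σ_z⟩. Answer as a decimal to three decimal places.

-0.280

⟨σ_z⟩ = |a|² - |b|² divided by |a|²+|b|², with a, b the |0⟩, |1⟩ amplitudes.
= (9 - 16)/25 = -7/25.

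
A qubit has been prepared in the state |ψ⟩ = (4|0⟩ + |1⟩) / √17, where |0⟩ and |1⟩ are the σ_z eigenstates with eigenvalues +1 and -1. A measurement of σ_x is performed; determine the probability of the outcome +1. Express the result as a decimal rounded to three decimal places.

0.735

|+x⟩ = (|0⟩ + |1⟩)/√2, so ⟨+x|ψ⟩ = (5) / (√2·√17).
P = |5|² / 34 = 25/34.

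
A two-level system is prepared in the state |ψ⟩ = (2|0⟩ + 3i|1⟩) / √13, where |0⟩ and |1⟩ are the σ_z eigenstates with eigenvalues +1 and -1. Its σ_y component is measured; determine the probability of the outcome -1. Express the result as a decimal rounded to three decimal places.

|-y⟩ = (|0⟩ - i|1⟩)/√2, so ⟨-y|ψ⟩ = (-1) / (√2·√13).
P = |-1|² / 26 = 1/26.

0.038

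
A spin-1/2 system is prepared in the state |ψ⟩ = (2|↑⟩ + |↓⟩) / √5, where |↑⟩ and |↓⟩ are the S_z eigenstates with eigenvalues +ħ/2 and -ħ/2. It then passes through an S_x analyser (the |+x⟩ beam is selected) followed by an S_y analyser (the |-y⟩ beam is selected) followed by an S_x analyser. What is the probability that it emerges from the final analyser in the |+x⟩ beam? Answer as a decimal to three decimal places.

0.225

First analyser (S_x): P(|+x⟩) = |⟨+x|ψ⟩|² = 9/10.
After stage 1 the state is |+x⟩; P(|-y⟩) = |⟨-y|+x⟩|² = 1/2.
After stage 2 the state is |-y⟩; P(|+x⟩) = |⟨+x|-y⟩|² = 1/2.
Joint probability = 9/10 × 1/2 × 1/2 = 0.225.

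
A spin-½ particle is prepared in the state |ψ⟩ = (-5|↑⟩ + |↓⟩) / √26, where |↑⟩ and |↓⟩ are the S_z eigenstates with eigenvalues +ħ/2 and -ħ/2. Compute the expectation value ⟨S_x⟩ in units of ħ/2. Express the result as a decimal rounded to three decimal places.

-0.385

⟨σ_x⟩ = 2 Re(a* b)/(|a|²+|b|²) with a = -5, b = 1.
a* b = -5, so ⟨σ_x⟩ = -10/26.
⟨S_x⟩ = (ħ/2)·⟨σ_x⟩.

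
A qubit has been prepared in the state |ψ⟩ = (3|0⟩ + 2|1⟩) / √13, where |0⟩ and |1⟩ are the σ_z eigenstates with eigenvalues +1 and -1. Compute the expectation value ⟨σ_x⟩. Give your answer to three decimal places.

⟨σ_x⟩ = 2 Re(a* b)/(|a|²+|b|²) with a = 3, b = 2.
a* b = 6, so ⟨σ_x⟩ = 12/13.

0.923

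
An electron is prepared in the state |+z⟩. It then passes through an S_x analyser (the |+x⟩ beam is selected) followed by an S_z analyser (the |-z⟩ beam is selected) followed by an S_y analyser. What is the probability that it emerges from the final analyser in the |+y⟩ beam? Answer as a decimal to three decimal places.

0.125

First analyser (S_x): from |+z⟩, P(|+x⟩) = 1/2.
After stage 1 the state is |+x⟩; P(|-z⟩) = |⟨-z|+x⟩|² = 1/2.
After stage 2 the state is |-z⟩; P(|+y⟩) = |⟨+y|-z⟩|² = 1/2.
Joint probability = 1/2 × 1/2 × 1/2 = 0.125.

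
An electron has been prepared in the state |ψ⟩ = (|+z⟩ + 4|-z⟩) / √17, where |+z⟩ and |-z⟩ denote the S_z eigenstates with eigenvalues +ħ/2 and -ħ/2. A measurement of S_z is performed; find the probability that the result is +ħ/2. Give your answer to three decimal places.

The +ħ/2 outcome corresponds to |+z⟩. Its amplitude in |ψ⟩ is 1/√17.
P = |1|² / 17 = 1/17.

0.059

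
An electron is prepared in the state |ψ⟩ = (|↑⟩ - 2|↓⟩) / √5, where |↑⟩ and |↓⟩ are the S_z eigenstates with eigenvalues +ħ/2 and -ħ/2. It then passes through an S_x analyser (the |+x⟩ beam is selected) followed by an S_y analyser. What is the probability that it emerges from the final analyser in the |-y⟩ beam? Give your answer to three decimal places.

First analyser (S_x): P(|+x⟩) = |⟨+x|ψ⟩|² = 1/10.
After stage 1 the state is |+x⟩; P(|-y⟩) = |⟨-y|+x⟩|² = 1/2.
Joint probability = 1/10 × 1/2 = 0.050.

0.050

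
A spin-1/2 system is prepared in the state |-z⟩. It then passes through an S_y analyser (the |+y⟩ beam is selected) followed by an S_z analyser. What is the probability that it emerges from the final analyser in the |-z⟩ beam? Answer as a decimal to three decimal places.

First analyser (S_y): from |-z⟩, P(|+y⟩) = 1/2.
After stage 1 the state is |+y⟩; P(|-z⟩) = |⟨-z|+y⟩|² = 1/2.
Joint probability = 1/2 × 1/2 = 0.250.

0.250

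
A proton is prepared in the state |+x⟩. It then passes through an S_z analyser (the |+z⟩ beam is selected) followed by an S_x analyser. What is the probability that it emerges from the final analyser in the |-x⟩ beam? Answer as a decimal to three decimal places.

First analyser (S_z): from |+x⟩, P(|+z⟩) = 1/2.
After stage 1 the state is |+z⟩; P(|-x⟩) = |⟨-x|+z⟩|² = 1/2.
Joint probability = 1/2 × 1/2 = 0.250.

0.250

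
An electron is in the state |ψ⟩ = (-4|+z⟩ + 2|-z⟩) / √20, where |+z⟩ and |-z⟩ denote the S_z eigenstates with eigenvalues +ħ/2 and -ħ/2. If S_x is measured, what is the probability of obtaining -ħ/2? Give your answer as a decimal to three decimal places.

|-x⟩ = (|+z⟩ - |-z⟩)/√2, so ⟨-x|ψ⟩ = (-6) / (√2·√20).
P = |-6|² / 40 = 36/40.

0.900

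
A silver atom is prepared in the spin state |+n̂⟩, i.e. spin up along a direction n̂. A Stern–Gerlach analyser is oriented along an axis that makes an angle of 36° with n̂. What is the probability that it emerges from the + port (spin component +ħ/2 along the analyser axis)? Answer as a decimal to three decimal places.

0.905

For spin-½, the probability of finding spin-up along an axis at angle θ to the initial spin direction is cos²(θ/2); spin-down is sin²(θ/2).
θ = 36°, so P = cos²(18°) ≈ 0.905.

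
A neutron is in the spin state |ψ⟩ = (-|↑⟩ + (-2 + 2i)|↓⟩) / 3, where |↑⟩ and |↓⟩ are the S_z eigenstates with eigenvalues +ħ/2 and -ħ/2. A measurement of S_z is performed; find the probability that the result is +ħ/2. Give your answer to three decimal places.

0.111

The +ħ/2 outcome corresponds to |↑⟩. Its amplitude in |ψ⟩ is -1/3.
P = |-1|² / 9 = 1/9.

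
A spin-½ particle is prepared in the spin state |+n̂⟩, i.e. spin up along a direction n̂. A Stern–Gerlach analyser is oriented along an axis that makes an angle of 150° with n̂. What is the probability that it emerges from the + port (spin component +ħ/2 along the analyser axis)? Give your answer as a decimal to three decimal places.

For spin-½, the probability of finding spin-up along an axis at angle θ to the initial spin direction is cos²(θ/2); spin-down is sin²(θ/2).
θ = 150°, so P = cos²(75°) ≈ 0.067.

0.067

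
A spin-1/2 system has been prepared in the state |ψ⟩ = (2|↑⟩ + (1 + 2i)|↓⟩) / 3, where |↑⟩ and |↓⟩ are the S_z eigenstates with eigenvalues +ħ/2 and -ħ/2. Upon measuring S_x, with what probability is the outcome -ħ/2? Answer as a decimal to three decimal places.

|-x⟩ = (|↑⟩ - |↓⟩)/√2, so ⟨-x|ψ⟩ = (1 - 2i) / (√2·3).
P = |1 - 2i|² / 18 = 5/18.

0.278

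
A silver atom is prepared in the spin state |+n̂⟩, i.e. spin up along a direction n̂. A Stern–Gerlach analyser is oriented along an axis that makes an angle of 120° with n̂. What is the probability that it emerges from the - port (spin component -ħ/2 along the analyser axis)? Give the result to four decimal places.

0.7500

For spin-½, the probability of finding spin-up along an axis at angle θ to the initial spin direction is cos²(θ/2); spin-down is sin²(θ/2).
θ = 120°, so P = sin²(60°) ≈ 0.7500.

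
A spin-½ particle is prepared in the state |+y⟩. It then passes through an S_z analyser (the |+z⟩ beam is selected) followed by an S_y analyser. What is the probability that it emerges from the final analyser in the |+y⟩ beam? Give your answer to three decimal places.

First analyser (S_z): from |+y⟩, P(|+z⟩) = 1/2.
After stage 1 the state is |+z⟩; P(|+y⟩) = |⟨+y|+z⟩|² = 1/2.
Joint probability = 1/2 × 1/2 = 0.250.

0.250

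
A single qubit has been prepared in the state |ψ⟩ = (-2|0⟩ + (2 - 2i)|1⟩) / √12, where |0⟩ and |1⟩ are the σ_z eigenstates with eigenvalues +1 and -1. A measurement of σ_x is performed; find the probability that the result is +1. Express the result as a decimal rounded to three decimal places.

|+x⟩ = (|0⟩ + |1⟩)/√2, so ⟨+x|ψ⟩ = (-2i) / (√2·√12).
P = |-2i|² / 24 = 4/24.

0.167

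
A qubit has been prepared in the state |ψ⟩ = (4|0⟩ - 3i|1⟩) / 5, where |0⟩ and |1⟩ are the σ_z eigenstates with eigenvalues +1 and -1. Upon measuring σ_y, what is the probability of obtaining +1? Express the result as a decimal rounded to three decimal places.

0.020

|+y⟩ = (|0⟩ + i|1⟩)/√2, so ⟨+y|ψ⟩ = (1) / (√2·5).
P = |1|² / 50 = 1/50.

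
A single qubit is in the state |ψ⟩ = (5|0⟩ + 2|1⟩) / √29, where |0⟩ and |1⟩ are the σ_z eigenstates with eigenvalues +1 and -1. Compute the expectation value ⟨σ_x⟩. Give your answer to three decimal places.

⟨σ_x⟩ = 2 Re(a* b)/(|a|²+|b|²) with a = 5, b = 2.
a* b = 10, so ⟨σ_x⟩ = 20/29.

0.690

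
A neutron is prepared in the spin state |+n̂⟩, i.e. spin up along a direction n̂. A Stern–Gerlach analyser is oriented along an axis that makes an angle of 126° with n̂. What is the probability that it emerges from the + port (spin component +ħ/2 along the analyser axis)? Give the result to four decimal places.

0.2061

For spin-½, the probability of finding spin-up along an axis at angle θ to the initial spin direction is cos²(θ/2); spin-down is sin²(θ/2).
θ = 126°, so P = cos²(63°) ≈ 0.2061.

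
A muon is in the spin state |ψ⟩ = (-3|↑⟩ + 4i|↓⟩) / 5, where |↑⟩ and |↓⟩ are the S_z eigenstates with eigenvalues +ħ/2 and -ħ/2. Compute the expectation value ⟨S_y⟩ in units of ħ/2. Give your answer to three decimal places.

-0.960

⟨σ_y⟩ = 2 Im(a* b)/(|a|²+|b|²) with a = -3, b = 4i.
a* b = -12i, so ⟨σ_y⟩ = -24/25.
⟨S_y⟩ = (ħ/2)·⟨σ_y⟩.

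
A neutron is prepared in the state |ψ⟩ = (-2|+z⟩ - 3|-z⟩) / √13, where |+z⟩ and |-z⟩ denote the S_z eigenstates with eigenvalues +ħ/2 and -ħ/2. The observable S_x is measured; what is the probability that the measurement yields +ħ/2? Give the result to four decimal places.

|+x⟩ = (|+z⟩ + |-z⟩)/√2, so ⟨+x|ψ⟩ = (-5) / (√2·√13).
P = |-5|² / 26 = 25/26.

0.9615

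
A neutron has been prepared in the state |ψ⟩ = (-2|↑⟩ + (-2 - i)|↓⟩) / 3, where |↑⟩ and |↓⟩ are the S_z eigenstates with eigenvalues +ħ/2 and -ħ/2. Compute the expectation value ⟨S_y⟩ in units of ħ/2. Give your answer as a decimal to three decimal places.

⟨σ_y⟩ = 2 Im(a* b)/(|a|²+|b|²) with a = -2, b = (-2 - i).
a* b = (4 + 2i), so ⟨σ_y⟩ = 4/9.
⟨S_y⟩ = (ħ/2)·⟨σ_y⟩.

0.444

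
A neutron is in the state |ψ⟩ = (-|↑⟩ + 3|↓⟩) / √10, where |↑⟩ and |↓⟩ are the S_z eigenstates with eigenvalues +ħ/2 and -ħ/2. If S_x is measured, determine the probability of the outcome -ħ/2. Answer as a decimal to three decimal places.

|-x⟩ = (|↑⟩ - |↓⟩)/√2, so ⟨-x|ψ⟩ = (-4) / (√2·√10).
P = |-4|² / 20 = 16/20.

0.800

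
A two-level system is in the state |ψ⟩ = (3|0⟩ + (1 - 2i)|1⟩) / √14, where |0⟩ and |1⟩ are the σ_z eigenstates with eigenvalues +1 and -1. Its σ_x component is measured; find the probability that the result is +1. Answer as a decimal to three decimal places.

|+x⟩ = (|0⟩ + |1⟩)/√2, so ⟨+x|ψ⟩ = (4 - 2i) / (√2·√14).
P = |4 - 2i|² / 28 = 20/28.

0.714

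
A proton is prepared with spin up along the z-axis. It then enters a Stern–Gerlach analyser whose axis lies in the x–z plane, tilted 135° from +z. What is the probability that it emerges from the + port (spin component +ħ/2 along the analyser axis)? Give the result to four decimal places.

For spin-½, the probability of finding spin-up along an axis at angle θ to the initial spin direction is cos²(θ/2); spin-down is sin²(θ/2).
θ = 135°, so P = cos²(67.5°) ≈ 0.1464.

0.1464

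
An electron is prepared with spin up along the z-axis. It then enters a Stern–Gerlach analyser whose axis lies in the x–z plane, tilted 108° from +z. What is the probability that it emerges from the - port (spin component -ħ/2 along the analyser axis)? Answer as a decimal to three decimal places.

0.655

For spin-½, the probability of finding spin-up along an axis at angle θ to the initial spin direction is cos²(θ/2); spin-down is sin²(θ/2).
θ = 108°, so P = sin²(54°) ≈ 0.655.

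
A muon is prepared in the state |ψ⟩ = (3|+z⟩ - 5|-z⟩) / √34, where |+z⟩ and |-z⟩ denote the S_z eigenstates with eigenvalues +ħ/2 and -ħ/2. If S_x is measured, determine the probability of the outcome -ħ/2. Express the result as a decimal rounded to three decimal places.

0.941

|-x⟩ = (|+z⟩ - |-z⟩)/√2, so ⟨-x|ψ⟩ = (8) / (√2·√34).
P = |8|² / 68 = 64/68.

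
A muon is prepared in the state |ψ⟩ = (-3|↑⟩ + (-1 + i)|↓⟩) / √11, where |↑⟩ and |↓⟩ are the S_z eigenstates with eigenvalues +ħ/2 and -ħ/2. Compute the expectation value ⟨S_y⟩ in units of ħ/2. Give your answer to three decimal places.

-0.545

⟨σ_y⟩ = 2 Im(a* b)/(|a|²+|b|²) with a = -3, b = (-1 + i).
a* b = (3 - 3i), so ⟨σ_y⟩ = -6/11.
⟨S_y⟩ = (ħ/2)·⟨σ_y⟩.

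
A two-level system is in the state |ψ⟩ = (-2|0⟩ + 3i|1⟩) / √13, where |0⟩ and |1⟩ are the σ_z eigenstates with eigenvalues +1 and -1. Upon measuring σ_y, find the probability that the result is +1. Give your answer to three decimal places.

0.038

|+y⟩ = (|0⟩ + i|1⟩)/√2, so ⟨+y|ψ⟩ = (1) / (√2·√13).
P = |1|² / 26 = 1/26.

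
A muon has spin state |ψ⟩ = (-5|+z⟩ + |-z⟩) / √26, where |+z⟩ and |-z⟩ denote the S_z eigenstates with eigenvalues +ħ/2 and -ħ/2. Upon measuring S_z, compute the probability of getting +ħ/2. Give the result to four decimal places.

0.9615

The +ħ/2 outcome corresponds to |+z⟩. Its amplitude in |ψ⟩ is -5/√26.
P = |-5|² / 26 = 25/26.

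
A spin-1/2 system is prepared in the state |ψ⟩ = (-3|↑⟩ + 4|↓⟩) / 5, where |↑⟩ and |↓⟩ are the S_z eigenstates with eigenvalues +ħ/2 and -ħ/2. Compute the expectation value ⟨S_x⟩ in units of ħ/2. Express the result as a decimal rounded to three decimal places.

⟨σ_x⟩ = 2 Re(a* b)/(|a|²+|b|²) with a = -3, b = 4.
a* b = -12, so ⟨σ_x⟩ = -24/25.
⟨S_x⟩ = (ħ/2)·⟨σ_x⟩.

-0.960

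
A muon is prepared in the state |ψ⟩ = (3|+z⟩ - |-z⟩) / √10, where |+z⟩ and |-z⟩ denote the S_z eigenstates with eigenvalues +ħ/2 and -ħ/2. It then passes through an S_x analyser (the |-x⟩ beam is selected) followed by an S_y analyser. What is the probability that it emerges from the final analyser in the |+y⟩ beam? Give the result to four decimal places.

First analyser (S_x): P(|-x⟩) = |⟨-x|ψ⟩|² = 16/20.
After stage 1 the state is |-x⟩; P(|+y⟩) = |⟨+y|-x⟩|² = 1/2.
Joint probability = 16/20 × 1/2 = 0.4000.

0.4000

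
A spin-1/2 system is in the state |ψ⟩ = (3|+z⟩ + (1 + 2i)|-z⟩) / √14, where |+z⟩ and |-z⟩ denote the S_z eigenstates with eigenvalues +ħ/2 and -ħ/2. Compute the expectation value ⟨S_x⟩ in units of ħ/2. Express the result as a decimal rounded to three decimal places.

⟨σ_x⟩ = 2 Re(a* b)/(|a|²+|b|²) with a = 3, b = (1 + 2i).
a* b = (3 + 6i), so ⟨σ_x⟩ = 6/14.
⟨S_x⟩ = (ħ/2)·⟨σ_x⟩.

0.429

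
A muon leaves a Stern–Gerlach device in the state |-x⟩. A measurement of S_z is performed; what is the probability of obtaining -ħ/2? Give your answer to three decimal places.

In the S_z basis, |-x⟩ = (|+z⟩ - |-z⟩)/√2 and |-z⟩ = |-z⟩.
|⟨-z|-x⟩|² = 1/2.

0.500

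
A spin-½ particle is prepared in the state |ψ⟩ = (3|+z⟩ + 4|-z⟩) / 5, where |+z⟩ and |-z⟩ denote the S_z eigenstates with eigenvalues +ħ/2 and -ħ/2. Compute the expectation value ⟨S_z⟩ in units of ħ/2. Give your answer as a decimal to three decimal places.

⟨σ_z⟩ = |a|² - |b|² divided by |a|²+|b|², with a, b the |+z⟩, |-z⟩ amplitudes.
= (9 - 16)/25 = -7/25.
⟨S_z⟩ = (ħ/2)·⟨σ_z⟩.

-0.280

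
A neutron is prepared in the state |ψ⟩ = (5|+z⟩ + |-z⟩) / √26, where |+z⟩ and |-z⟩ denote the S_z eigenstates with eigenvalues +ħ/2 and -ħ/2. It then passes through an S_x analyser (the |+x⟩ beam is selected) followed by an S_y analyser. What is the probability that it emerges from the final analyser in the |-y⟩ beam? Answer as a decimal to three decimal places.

0.346

First analyser (S_x): P(|+x⟩) = |⟨+x|ψ⟩|² = 36/52.
After stage 1 the state is |+x⟩; P(|-y⟩) = |⟨-y|+x⟩|² = 1/2.
Joint probability = 36/52 × 1/2 = 0.346.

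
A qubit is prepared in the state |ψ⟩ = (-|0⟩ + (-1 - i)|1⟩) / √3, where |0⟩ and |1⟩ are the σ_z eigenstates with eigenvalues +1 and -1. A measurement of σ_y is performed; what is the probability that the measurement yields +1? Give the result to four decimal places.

|+y⟩ = (|0⟩ + i|1⟩)/√2, so ⟨+y|ψ⟩ = (-2 + i) / (√2·√3).
P = |-2 + i|² / 6 = 5/6.

0.8333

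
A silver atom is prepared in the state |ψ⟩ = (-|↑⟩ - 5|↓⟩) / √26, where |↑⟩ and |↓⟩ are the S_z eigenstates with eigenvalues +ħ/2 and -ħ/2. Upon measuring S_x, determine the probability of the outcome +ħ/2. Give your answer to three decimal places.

|+x⟩ = (|↑⟩ + |↓⟩)/√2, so ⟨+x|ψ⟩ = (-6) / (√2·√26).
P = |-6|² / 52 = 36/52.

0.692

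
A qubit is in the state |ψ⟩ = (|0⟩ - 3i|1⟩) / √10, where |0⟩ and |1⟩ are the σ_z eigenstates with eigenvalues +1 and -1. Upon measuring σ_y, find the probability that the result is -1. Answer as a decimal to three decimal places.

|-y⟩ = (|0⟩ - i|1⟩)/√2, so ⟨-y|ψ⟩ = (4) / (√2·√10).
P = |4|² / 20 = 16/20.

0.800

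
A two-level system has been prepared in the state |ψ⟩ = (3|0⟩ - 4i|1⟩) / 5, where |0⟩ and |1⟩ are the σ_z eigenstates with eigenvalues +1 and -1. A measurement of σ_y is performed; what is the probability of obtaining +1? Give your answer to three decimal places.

|+y⟩ = (|0⟩ + i|1⟩)/√2, so ⟨+y|ψ⟩ = (-1) / (√2·5).
P = |-1|² / 50 = 1/50.

0.020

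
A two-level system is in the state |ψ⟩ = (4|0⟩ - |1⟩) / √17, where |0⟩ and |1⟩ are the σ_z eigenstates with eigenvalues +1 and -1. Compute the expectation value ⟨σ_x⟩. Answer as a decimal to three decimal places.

⟨σ_x⟩ = 2 Re(a* b)/(|a|²+|b|²) with a = 4, b = -1.
a* b = -4, so ⟨σ_x⟩ = -8/17.

-0.471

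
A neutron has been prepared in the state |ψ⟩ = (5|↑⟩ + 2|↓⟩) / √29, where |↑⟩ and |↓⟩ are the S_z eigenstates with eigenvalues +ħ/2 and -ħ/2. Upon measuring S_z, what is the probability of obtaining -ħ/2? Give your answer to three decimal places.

0.138

The -ħ/2 outcome corresponds to |↓⟩. Its amplitude in |ψ⟩ is 2/√29.
P = |2|² / 29 = 4/29.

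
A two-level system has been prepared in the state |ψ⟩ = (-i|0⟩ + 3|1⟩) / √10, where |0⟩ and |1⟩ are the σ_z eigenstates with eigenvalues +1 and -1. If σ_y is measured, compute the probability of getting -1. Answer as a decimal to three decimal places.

|-y⟩ = (|0⟩ - i|1⟩)/√2, so ⟨-y|ψ⟩ = (2i) / (√2·√10).
P = |2i|² / 20 = 4/20.

0.200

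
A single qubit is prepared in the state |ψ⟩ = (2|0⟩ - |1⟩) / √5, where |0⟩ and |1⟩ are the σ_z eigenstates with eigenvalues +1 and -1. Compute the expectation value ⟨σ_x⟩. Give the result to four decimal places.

-0.8000

⟨σ_x⟩ = 2 Re(a* b)/(|a|²+|b|²) with a = 2, b = -1.
a* b = -2, so ⟨σ_x⟩ = -4/5.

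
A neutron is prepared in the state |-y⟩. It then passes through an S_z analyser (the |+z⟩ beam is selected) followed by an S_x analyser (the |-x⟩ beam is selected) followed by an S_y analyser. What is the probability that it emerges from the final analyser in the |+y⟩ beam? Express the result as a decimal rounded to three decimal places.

0.125

First analyser (S_z): from |-y⟩, P(|+z⟩) = 1/2.
After stage 1 the state is |+z⟩; P(|-x⟩) = |⟨-x|+z⟩|² = 1/2.
After stage 2 the state is |-x⟩; P(|+y⟩) = |⟨+y|-x⟩|² = 1/2.
Joint probability = 1/2 × 1/2 × 1/2 = 0.125.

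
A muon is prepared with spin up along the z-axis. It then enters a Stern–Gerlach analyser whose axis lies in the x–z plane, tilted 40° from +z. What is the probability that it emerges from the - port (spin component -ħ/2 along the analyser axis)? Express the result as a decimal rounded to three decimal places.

0.117

For spin-½, the probability of finding spin-up along an axis at angle θ to the initial spin direction is cos²(θ/2); spin-down is sin²(θ/2).
θ = 40°, so P = sin²(20°) ≈ 0.117.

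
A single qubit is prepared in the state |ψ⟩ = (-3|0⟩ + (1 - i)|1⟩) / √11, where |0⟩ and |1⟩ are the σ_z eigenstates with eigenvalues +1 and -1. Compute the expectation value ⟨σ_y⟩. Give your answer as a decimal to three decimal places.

0.545

⟨σ_y⟩ = 2 Im(a* b)/(|a|²+|b|²) with a = -3, b = (1 - i).
a* b = (-3 + 3i), so ⟨σ_y⟩ = 6/11.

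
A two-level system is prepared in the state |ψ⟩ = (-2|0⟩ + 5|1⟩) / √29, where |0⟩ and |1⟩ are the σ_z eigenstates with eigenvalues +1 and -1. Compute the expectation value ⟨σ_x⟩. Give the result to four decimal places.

⟨σ_x⟩ = 2 Re(a* b)/(|a|²+|b|²) with a = -2, b = 5.
a* b = -10, so ⟨σ_x⟩ = -20/29.

-0.6897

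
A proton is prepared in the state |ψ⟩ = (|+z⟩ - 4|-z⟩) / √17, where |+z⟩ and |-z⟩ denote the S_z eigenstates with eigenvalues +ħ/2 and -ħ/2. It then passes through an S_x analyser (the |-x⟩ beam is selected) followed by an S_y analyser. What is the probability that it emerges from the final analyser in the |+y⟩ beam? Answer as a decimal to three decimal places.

0.368

First analyser (S_x): P(|-x⟩) = |⟨-x|ψ⟩|² = 25/34.
After stage 1 the state is |-x⟩; P(|+y⟩) = |⟨+y|-x⟩|² = 1/2.
Joint probability = 25/34 × 1/2 = 0.368.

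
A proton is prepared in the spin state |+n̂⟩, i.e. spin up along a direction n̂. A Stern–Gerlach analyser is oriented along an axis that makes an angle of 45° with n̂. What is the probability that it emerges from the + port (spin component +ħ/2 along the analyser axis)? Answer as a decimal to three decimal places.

0.854

For spin-½, the probability of finding spin-up along an axis at angle θ to the initial spin direction is cos²(θ/2); spin-down is sin²(θ/2).
θ = 45°, so P = cos²(22.5°) ≈ 0.854.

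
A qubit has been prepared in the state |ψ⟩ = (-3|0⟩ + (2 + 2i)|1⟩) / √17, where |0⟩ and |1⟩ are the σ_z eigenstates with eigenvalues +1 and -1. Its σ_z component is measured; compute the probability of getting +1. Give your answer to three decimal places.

The +1 outcome corresponds to |0⟩. Its amplitude in |ψ⟩ is -3/√17.
P = |-3|² / 17 = 9/17.

0.529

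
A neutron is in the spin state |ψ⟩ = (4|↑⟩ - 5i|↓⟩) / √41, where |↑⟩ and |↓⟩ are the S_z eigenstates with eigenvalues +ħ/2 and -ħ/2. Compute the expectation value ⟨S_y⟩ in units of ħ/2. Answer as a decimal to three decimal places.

⟨σ_y⟩ = 2 Im(a* b)/(|a|²+|b|²) with a = 4, b = -5i.
a* b = -20i, so ⟨σ_y⟩ = -40/41.
⟨S_y⟩ = (ħ/2)·⟨σ_y⟩.

-0.976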